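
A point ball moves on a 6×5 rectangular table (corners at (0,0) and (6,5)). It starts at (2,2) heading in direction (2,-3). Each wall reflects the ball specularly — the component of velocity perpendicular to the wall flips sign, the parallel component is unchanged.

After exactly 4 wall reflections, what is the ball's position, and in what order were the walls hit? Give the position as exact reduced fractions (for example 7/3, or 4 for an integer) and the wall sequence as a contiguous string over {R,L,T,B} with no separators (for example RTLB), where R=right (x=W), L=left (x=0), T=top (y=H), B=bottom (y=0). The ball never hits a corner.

1. t=2/3 → B at (10/3,0); v=(2,3)
2. t=4/3 → R at (6,4); v=(-2,3)
3. t=1/3 → T at (16/3,5); v=(-2,-3)
4. t=5/3 → B at (2,0); v=(-2,3)

Final position: (2,0)
Wall sequence: BRTB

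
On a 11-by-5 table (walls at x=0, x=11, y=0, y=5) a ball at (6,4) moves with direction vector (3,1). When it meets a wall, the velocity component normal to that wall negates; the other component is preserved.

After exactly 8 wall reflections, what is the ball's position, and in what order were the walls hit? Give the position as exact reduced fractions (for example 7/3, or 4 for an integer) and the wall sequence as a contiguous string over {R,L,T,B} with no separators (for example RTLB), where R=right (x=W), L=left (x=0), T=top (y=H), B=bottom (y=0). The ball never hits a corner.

1. t=1 → T at (9,5); v=(3,-1)
2. t=2/3 → R at (11,13/3); v=(-3,-1)
3. t=11/3 → L at (0,2/3); v=(3,-1)
4. t=2/3 → B at (2,0); v=(3,1)
5. t=3 → R at (11,3); v=(-3,1)
6. t=2 → T at (5,5); v=(-3,-1)
7. t=5/3 → L at (0,10/3); v=(3,-1)
8. t=10/3 → B at (10,0); v=(3,1)

Final position: (10,0)
Wall sequence: TRLBRTLB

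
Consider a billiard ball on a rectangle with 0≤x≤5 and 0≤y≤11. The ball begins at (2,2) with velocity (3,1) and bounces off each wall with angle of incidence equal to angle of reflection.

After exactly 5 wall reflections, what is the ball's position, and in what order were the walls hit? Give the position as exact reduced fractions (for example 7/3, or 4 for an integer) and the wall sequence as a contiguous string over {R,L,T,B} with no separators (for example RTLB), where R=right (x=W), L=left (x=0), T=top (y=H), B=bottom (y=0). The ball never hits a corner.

1. t=1 → R at (5,3); v=(-3,1)
2. t=5/3 → L at (0,14/3); v=(3,1)
3. t=5/3 → R at (5,19/3); v=(-3,1)
4. t=5/3 → L at (0,8); v=(3,1)
5. t=5/3 → R at (5,29/3); v=(-3,1)

Final position: (5,29/3)
Wall sequence: RLRLR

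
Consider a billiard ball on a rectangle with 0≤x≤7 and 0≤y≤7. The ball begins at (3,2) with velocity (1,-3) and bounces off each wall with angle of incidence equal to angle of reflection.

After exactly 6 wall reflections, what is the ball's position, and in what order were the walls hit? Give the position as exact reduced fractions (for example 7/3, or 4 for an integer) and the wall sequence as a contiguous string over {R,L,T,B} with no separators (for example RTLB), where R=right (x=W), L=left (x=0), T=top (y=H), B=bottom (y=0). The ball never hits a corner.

1. t=2/3 → B at (11/3,0); v=(1,3)
2. t=7/3 → T at (6,7); v=(1,-3)
3. t=1 → R at (7,4); v=(-1,-3)
4. t=4/3 → B at (17/3,0); v=(-1,3)
5. t=7/3 → T at (10/3,7); v=(-1,-3)
6. t=7/3 → B at (1,0); v=(-1,3)

Final position: (1,0)
Wall sequence: BTRBTB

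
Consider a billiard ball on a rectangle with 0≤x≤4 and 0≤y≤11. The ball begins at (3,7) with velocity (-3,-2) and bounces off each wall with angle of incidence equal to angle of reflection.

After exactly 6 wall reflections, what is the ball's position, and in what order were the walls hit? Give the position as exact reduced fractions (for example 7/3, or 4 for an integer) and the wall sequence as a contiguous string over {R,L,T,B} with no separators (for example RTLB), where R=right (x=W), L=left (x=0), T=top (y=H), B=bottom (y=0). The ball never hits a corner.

1. t=1 → L at (0,5); v=(3,-2)
2. t=4/3 → R at (4,7/3); v=(-3,-2)
3. t=7/6 → B at (1/2,0); v=(-3,2)
4. t=1/6 → L at (0,1/3); v=(3,2)
5. t=4/3 → R at (4,3); v=(-3,2)
6. t=4/3 → L at (0,17/3); v=(3,2)

Final position: (0,17/3)
Wall sequence: LRBLRL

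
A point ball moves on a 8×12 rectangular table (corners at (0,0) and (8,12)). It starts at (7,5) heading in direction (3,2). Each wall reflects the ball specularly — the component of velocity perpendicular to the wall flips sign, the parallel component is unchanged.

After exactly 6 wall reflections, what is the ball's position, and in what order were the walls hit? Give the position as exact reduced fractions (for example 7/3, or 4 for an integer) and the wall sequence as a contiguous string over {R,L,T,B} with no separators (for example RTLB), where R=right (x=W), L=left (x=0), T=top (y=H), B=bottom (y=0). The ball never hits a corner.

Final position: (7/2,0)
Wall sequence: RLTRLB

1. t=1/3 → R at (8,17/3); v=(-3,2)
2. t=8/3 → L at (0,11); v=(3,2)
3. t=1/2 → T at (3/2,12); v=(3,-2)
4. t=13/6 → R at (8,23/3); v=(-3,-2)
5. t=8/3 → L at (0,7/3); v=(3,-2)
6. t=7/6 → B at (7/2,0); v=(3,2)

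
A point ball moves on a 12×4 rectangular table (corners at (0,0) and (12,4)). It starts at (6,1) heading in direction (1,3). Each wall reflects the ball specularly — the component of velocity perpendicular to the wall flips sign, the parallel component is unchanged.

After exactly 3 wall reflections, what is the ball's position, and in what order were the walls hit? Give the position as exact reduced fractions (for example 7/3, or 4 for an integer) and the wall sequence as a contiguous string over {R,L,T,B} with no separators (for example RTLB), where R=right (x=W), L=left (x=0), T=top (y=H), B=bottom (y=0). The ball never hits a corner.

1. t=1 → T at (7,4); v=(1,-3)
2. t=4/3 → B at (25/3,0); v=(1,3)
3. t=4/3 → T at (29/3,4); v=(1,-3)

Final position: (29/3,4)
Wall sequence: TBT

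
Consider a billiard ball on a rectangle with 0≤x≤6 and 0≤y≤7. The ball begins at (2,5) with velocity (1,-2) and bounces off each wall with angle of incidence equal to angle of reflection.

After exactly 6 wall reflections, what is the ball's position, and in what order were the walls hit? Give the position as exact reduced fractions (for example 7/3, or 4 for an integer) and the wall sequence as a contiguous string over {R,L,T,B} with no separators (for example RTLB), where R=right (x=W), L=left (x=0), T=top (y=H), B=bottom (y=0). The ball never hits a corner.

Final position: (3,7)
Wall sequence: BRTBLT

1. t=5/2 → B at (9/2,0); v=(1,2)
2. t=3/2 → R at (6,3); v=(-1,2)
3. t=2 → T at (4,7); v=(-1,-2)
4. t=7/2 → B at (1/2,0); v=(-1,2)
5. t=1/2 → L at (0,1); v=(1,2)
6. t=3 → T at (3,7); v=(1,-2)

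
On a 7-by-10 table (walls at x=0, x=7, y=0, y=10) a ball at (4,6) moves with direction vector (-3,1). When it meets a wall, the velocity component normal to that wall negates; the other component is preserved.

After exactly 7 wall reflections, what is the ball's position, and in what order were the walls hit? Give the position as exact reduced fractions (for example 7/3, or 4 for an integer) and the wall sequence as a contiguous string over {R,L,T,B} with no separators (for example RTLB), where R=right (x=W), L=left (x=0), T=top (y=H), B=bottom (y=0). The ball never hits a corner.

1. t=4/3 → L at (0,22/3); v=(3,1)
2. t=7/3 → R at (7,29/3); v=(-3,1)
3. t=1/3 → T at (6,10); v=(-3,-1)
4. t=2 → L at (0,8); v=(3,-1)
5. t=7/3 → R at (7,17/3); v=(-3,-1)
6. t=7/3 → L at (0,10/3); v=(3,-1)
7. t=7/3 → R at (7,1); v=(-3,-1)

Final position: (7,1)
Wall sequence: LRTLRLR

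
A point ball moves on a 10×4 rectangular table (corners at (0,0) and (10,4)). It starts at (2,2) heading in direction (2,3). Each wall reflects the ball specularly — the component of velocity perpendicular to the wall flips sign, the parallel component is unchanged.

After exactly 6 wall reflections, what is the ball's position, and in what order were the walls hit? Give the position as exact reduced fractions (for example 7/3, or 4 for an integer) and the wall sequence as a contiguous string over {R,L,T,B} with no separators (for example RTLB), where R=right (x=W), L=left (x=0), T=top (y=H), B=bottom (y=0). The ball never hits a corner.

Final position: (6,4)
Wall sequence: TBTRBT

1. t=2/3 → T at (10/3,4); v=(2,-3)
2. t=4/3 → B at (6,0); v=(2,3)
3. t=4/3 → T at (26/3,4); v=(2,-3)
4. t=2/3 → R at (10,2); v=(-2,-3)
5. t=2/3 → B at (26/3,0); v=(-2,3)
6. t=4/3 → T at (6,4); v=(-2,-3)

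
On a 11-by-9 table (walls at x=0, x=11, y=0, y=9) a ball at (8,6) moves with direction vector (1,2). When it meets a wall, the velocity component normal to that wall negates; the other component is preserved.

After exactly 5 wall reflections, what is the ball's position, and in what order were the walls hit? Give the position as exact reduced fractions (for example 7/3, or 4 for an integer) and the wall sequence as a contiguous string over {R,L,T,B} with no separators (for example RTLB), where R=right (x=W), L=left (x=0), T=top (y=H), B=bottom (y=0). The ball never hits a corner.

Final position: (0,2)
Wall sequence: TRBTL

1. t=3/2 → T at (19/2,9); v=(1,-2)
2. t=3/2 → R at (11,6); v=(-1,-2)
3. t=3 → B at (8,0); v=(-1,2)
4. t=9/2 → T at (7/2,9); v=(-1,-2)
5. t=7/2 → L at (0,2); v=(1,-2)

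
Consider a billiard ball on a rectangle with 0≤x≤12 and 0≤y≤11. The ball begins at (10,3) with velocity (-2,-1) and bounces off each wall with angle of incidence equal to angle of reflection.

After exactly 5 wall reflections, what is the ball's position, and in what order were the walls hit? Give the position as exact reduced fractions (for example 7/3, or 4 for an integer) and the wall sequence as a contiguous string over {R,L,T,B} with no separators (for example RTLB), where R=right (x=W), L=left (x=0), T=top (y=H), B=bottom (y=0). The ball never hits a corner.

Final position: (0,8)
Wall sequence: BLRTL

1. t=3 → B at (4,0); v=(-2,1)
2. t=2 → L at (0,2); v=(2,1)
3. t=6 → R at (12,8); v=(-2,1)
4. t=3 → T at (6,11); v=(-2,-1)
5. t=3 → L at (0,8); v=(2,-1)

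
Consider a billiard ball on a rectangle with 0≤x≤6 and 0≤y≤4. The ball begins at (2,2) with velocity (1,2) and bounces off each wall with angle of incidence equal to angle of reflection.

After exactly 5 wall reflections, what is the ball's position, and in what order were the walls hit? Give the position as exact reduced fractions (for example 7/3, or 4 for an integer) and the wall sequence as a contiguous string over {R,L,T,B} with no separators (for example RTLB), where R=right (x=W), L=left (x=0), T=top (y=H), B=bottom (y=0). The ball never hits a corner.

Final position: (3,0)
Wall sequence: TBRTB

1. t=1 → T at (3,4); v=(1,-2)
2. t=2 → B at (5,0); v=(1,2)
3. t=1 → R at (6,2); v=(-1,2)
4. t=1 → T at (5,4); v=(-1,-2)
5. t=2 → B at (3,0); v=(-1,2)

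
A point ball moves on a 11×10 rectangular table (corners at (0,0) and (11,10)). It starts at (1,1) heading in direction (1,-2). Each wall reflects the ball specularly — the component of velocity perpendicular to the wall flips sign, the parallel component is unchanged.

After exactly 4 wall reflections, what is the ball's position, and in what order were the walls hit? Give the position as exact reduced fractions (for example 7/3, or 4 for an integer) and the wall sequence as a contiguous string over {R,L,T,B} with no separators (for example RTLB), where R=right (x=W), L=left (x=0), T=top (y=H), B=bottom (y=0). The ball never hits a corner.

1. t=1/2 → B at (3/2,0); v=(1,2)
2. t=5 → T at (13/2,10); v=(1,-2)
3. t=9/2 → R at (11,1); v=(-1,-2)
4. t=1/2 → B at (21/2,0); v=(-1,2)

Final position: (21/2,0)
Wall sequence: BTRB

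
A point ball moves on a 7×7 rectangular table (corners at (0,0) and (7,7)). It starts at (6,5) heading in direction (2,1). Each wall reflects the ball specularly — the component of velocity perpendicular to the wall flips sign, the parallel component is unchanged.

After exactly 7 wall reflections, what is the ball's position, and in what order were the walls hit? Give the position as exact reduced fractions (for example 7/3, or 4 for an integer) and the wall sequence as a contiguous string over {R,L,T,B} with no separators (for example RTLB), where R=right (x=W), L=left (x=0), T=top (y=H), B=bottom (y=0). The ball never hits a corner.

1. t=1/2 → R at (7,11/2); v=(-2,1)
2. t=3/2 → T at (4,7); v=(-2,-1)
3. t=2 → L at (0,5); v=(2,-1)
4. t=7/2 → R at (7,3/2); v=(-2,-1)
5. t=3/2 → B at (4,0); v=(-2,1)
6. t=2 → L at (0,2); v=(2,1)
7. t=7/2 → R at (7,11/2); v=(-2,1)

Final position: (7,11/2)
Wall sequence: RTLRBLR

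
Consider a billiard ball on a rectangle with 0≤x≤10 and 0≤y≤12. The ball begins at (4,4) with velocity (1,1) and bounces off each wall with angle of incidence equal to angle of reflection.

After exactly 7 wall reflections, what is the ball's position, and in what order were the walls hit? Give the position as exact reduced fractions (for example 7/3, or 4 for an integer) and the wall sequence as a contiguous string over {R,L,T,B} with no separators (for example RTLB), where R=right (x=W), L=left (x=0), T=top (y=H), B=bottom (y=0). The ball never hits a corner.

1. t=6 → R at (10,10); v=(-1,1)
2. t=2 → T at (8,12); v=(-1,-1)
3. t=8 → L at (0,4); v=(1,-1)
4. t=4 → B at (4,0); v=(1,1)
5. t=6 → R at (10,6); v=(-1,1)
6. t=6 → T at (4,12); v=(-1,-1)
7. t=4 → L at (0,8); v=(1,-1)

Final position: (0,8)
Wall sequence: RTLBRTL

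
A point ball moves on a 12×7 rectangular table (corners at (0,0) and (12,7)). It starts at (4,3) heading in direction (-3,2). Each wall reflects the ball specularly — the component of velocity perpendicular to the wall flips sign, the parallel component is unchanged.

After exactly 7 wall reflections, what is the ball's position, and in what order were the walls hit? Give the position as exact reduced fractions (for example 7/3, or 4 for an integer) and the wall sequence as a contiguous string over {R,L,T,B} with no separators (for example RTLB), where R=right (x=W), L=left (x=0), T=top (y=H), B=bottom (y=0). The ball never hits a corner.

Final position: (19/2,0)
Wall sequence: LTRBTLB

1. t=4/3 → L at (0,17/3); v=(3,2)
2. t=2/3 → T at (2,7); v=(3,-2)
3. t=10/3 → R at (12,1/3); v=(-3,-2)
4. t=1/6 → B at (23/2,0); v=(-3,2)
5. t=7/2 → T at (1,7); v=(-3,-2)
6. t=1/3 → L at (0,19/3); v=(3,-2)
7. t=19/6 → B at (19/2,0); v=(3,2)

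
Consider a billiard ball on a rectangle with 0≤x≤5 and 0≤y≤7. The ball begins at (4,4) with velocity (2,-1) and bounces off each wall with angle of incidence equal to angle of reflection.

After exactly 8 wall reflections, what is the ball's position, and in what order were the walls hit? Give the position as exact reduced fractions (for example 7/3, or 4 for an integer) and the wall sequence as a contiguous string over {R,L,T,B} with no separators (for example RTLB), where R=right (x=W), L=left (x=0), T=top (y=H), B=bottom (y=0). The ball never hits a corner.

1. t=1/2 → R at (5,7/2); v=(-2,-1)
2. t=5/2 → L at (0,1); v=(2,-1)
3. t=1 → B at (2,0); v=(2,1)
4. t=3/2 → R at (5,3/2); v=(-2,1)
5. t=5/2 → L at (0,4); v=(2,1)
6. t=5/2 → R at (5,13/2); v=(-2,1)
7. t=1/2 → T at (4,7); v=(-2,-1)
8. t=2 → L at (0,5); v=(2,-1)

Final position: (0,5)
Wall sequence: RLBRLRTL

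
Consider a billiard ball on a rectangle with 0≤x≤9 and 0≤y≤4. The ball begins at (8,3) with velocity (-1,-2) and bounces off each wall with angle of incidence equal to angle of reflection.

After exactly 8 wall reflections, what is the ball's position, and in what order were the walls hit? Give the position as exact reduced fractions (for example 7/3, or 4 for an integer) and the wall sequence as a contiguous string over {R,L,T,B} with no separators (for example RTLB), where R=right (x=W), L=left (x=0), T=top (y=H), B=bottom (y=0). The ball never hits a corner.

Final position: (11/2,0)
Wall sequence: BTBTLBTB

1. t=3/2 → B at (13/2,0); v=(-1,2)
2. t=2 → T at (9/2,4); v=(-1,-2)
3. t=2 → B at (5/2,0); v=(-1,2)
4. t=2 → T at (1/2,4); v=(-1,-2)
5. t=1/2 → L at (0,3); v=(1,-2)
6. t=3/2 → B at (3/2,0); v=(1,2)
7. t=2 → T at (7/2,4); v=(1,-2)
8. t=2 → B at (11/2,0); v=(1,2)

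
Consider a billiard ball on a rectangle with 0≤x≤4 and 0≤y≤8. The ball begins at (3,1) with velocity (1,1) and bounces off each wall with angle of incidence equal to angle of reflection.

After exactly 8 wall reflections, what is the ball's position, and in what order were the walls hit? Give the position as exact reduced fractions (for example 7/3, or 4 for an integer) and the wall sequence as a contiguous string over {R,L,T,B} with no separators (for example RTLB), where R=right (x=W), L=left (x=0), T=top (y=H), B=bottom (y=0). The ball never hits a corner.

Final position: (0,6)
Wall sequence: RLTRLBRL

1. t=1 → R at (4,2); v=(-1,1)
2. t=4 → L at (0,6); v=(1,1)
3. t=2 → T at (2,8); v=(1,-1)
4. t=2 → R at (4,6); v=(-1,-1)
5. t=4 → L at (0,2); v=(1,-1)
6. t=2 → B at (2,0); v=(1,1)
7. t=2 → R at (4,2); v=(-1,1)
8. t=4 → L at (0,6); v=(1,1)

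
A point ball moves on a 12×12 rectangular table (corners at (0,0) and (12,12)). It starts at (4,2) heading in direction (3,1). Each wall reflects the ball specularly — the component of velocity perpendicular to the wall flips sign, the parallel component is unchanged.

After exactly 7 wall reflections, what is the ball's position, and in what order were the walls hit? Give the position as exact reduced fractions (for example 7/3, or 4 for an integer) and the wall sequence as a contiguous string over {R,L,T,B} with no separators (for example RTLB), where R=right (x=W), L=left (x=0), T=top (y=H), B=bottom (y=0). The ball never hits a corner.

Final position: (2,0)
Wall sequence: RLTRLRB

1. t=8/3 → R at (12,14/3); v=(-3,1)
2. t=4 → L at (0,26/3); v=(3,1)
3. t=10/3 → T at (10,12); v=(3,-1)
4. t=2/3 → R at (12,34/3); v=(-3,-1)
5. t=4 → L at (0,22/3); v=(3,-1)
6. t=4 → R at (12,10/3); v=(-3,-1)
7. t=10/3 → B at (2,0); v=(-3,1)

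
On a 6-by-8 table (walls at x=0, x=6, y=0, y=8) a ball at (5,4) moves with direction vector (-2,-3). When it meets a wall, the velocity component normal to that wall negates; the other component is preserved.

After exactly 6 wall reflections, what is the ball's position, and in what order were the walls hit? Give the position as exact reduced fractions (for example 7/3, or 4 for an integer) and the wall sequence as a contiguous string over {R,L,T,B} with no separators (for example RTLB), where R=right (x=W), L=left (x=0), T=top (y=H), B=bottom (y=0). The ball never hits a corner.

1. t=4/3 → B at (7/3,0); v=(-2,3)
2. t=7/6 → L at (0,7/2); v=(2,3)
3. t=3/2 → T at (3,8); v=(2,-3)
4. t=3/2 → R at (6,7/2); v=(-2,-3)
5. t=7/6 → B at (11/3,0); v=(-2,3)
6. t=11/6 → L at (0,11/2); v=(2,3)

Final position: (0,11/2)
Wall sequence: BLTRBL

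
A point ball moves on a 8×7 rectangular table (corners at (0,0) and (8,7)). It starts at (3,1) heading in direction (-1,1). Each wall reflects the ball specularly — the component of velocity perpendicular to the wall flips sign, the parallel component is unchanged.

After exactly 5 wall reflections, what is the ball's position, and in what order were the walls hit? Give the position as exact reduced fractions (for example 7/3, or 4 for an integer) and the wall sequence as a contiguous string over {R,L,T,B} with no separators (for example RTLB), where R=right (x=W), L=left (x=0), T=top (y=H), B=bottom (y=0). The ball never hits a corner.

1. t=3 → L at (0,4); v=(1,1)
2. t=3 → T at (3,7); v=(1,-1)
3. t=5 → R at (8,2); v=(-1,-1)
4. t=2 → B at (6,0); v=(-1,1)
5. t=6 → L at (0,6); v=(1,1)

Final position: (0,6)
Wall sequence: LTRBL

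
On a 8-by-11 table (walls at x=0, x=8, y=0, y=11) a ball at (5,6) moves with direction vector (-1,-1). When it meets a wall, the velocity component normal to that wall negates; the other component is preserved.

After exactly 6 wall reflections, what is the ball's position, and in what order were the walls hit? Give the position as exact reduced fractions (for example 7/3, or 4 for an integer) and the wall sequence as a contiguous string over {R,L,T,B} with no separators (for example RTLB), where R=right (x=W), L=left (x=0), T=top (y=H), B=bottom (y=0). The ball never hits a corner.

1. t=5 → L at (0,1); v=(1,-1)
2. t=1 → B at (1,0); v=(1,1)
3. t=7 → R at (8,7); v=(-1,1)
4. t=4 → T at (4,11); v=(-1,-1)
5. t=4 → L at (0,7); v=(1,-1)
6. t=7 → B at (7,0); v=(1,1)

Final position: (7,0)
Wall sequence: LBRTLB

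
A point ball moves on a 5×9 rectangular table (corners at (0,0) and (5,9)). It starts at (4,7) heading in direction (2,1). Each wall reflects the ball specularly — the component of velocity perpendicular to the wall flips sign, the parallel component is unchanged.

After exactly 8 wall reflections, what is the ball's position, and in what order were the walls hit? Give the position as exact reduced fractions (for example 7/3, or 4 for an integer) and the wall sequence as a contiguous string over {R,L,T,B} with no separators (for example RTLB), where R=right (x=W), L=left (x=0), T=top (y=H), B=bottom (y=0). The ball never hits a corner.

1. t=1/2 → R at (5,15/2); v=(-2,1)
2. t=3/2 → T at (2,9); v=(-2,-1)
3. t=1 → L at (0,8); v=(2,-1)
4. t=5/2 → R at (5,11/2); v=(-2,-1)
5. t=5/2 → L at (0,3); v=(2,-1)
6. t=5/2 → R at (5,1/2); v=(-2,-1)
7. t=1/2 → B at (4,0); v=(-2,1)
8. t=2 → L at (0,2); v=(2,1)

Final position: (0,2)
Wall sequence: RTLRLRBL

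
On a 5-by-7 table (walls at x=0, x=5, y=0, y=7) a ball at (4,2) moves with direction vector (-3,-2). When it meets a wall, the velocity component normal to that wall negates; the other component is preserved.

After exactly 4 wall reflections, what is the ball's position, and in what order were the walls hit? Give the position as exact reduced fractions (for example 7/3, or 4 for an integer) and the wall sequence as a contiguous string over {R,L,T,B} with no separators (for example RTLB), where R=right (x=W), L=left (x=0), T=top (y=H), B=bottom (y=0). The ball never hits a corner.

Final position: (1/2,7)
Wall sequence: BLRT

1. t=1 → B at (1,0); v=(-3,2)
2. t=1/3 → L at (0,2/3); v=(3,2)
3. t=5/3 → R at (5,4); v=(-3,2)
4. t=3/2 → T at (1/2,7); v=(-3,-2)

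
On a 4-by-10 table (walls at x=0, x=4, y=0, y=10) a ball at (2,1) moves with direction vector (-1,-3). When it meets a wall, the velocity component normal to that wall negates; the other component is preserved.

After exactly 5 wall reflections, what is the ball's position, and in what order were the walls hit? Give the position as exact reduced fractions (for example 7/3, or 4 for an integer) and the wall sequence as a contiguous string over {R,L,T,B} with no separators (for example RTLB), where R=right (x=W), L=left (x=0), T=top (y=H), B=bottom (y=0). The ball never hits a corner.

Final position: (3,0)
Wall sequence: BLTRB

1. t=1/3 → B at (5/3,0); v=(-1,3)
2. t=5/3 → L at (0,5); v=(1,3)
3. t=5/3 → T at (5/3,10); v=(1,-3)
4. t=7/3 → R at (4,3); v=(-1,-3)
5. t=1 → B at (3,0); v=(-1,3)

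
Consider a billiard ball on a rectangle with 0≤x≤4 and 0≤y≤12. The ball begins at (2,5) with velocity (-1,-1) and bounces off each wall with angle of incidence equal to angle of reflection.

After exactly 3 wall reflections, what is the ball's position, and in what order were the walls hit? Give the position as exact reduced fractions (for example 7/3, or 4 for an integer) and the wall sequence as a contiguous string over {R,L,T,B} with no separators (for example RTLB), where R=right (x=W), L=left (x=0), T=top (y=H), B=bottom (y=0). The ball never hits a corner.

1. t=2 → L at (0,3); v=(1,-1)
2. t=3 → B at (3,0); v=(1,1)
3. t=1 → R at (4,1); v=(-1,1)

Final position: (4,1)
Wall sequence: LBR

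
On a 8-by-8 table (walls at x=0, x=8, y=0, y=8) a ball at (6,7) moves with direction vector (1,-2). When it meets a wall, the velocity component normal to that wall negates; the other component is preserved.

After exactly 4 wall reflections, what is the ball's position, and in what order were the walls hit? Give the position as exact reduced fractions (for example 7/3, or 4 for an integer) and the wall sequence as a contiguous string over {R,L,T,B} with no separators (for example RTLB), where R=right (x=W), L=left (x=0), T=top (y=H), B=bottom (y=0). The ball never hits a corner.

Final position: (0,3)
Wall sequence: RBTL

1. t=2 → R at (8,3); v=(-1,-2)
2. t=3/2 → B at (13/2,0); v=(-1,2)
3. t=4 → T at (5/2,8); v=(-1,-2)
4. t=5/2 → L at (0,3); v=(1,-2)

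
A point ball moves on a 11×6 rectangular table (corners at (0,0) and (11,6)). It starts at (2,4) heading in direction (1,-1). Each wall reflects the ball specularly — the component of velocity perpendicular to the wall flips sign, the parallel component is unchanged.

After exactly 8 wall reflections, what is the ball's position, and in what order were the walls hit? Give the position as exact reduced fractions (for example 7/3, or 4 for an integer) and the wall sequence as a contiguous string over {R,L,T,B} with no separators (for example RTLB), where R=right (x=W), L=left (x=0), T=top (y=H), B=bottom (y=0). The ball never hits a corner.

Final position: (11,3)
Wall sequence: BRTBLTBR

1. t=4 → B at (6,0); v=(1,1)
2. t=5 → R at (11,5); v=(-1,1)
3. t=1 → T at (10,6); v=(-1,-1)
4. t=6 → B at (4,0); v=(-1,1)
5. t=4 → L at (0,4); v=(1,1)
6. t=2 → T at (2,6); v=(1,-1)
7. t=6 → B at (8,0); v=(1,1)
8. t=3 → R at (11,3); v=(-1,1)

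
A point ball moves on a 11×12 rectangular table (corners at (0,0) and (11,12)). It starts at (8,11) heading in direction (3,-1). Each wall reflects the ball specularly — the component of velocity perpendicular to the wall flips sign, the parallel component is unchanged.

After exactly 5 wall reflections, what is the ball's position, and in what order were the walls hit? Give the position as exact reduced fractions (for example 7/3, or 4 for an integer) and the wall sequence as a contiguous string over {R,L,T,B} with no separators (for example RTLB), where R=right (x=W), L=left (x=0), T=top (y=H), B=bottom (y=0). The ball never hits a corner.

Final position: (0,1)
Wall sequence: RLRBL

1. t=1 → R at (11,10); v=(-3,-1)
2. t=11/3 → L at (0,19/3); v=(3,-1)
3. t=11/3 → R at (11,8/3); v=(-3,-1)
4. t=8/3 → B at (3,0); v=(-3,1)
5. t=1 → L at (0,1); v=(3,1)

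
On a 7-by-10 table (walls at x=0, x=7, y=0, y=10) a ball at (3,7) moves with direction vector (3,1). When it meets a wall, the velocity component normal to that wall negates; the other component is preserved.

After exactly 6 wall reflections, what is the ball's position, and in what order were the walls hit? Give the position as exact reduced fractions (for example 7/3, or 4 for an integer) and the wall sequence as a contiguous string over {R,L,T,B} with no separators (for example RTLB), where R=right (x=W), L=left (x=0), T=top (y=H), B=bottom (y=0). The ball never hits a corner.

1. t=4/3 → R at (7,25/3); v=(-3,1)
2. t=5/3 → T at (2,10); v=(-3,-1)
3. t=2/3 → L at (0,28/3); v=(3,-1)
4. t=7/3 → R at (7,7); v=(-3,-1)
5. t=7/3 → L at (0,14/3); v=(3,-1)
6. t=7/3 → R at (7,7/3); v=(-3,-1)

Final position: (7,7/3)
Wall sequence: RTLRLR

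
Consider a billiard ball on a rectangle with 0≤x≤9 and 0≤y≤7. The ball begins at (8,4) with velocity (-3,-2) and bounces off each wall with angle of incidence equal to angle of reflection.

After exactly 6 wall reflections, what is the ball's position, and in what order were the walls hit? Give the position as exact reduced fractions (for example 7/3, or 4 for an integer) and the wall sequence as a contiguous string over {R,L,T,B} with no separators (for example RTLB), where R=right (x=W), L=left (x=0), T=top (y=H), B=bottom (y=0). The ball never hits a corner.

1. t=2 → B at (2,0); v=(-3,2)
2. t=2/3 → L at (0,4/3); v=(3,2)
3. t=17/6 → T at (17/2,7); v=(3,-2)
4. t=1/6 → R at (9,20/3); v=(-3,-2)
5. t=3 → L at (0,2/3); v=(3,-2)
6. t=1/3 → B at (1,0); v=(3,2)

Final position: (1,0)
Wall sequence: BLTRLB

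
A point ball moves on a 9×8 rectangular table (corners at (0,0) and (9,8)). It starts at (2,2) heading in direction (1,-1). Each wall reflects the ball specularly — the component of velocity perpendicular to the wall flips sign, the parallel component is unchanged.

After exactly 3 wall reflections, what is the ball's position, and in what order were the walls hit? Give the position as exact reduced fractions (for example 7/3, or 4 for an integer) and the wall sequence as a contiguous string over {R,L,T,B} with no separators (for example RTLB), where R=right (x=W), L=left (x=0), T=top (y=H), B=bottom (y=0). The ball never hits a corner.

1. t=2 → B at (4,0); v=(1,1)
2. t=5 → R at (9,5); v=(-1,1)
3. t=3 → T at (6,8); v=(-1,-1)

Final position: (6,8)
Wall sequence: BRT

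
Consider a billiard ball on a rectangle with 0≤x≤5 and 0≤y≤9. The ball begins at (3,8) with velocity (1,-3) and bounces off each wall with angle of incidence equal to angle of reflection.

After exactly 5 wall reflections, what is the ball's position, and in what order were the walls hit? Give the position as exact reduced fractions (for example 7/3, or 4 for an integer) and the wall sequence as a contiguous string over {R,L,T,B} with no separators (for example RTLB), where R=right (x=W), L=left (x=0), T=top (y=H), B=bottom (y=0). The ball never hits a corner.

1. t=2 → R at (5,2); v=(-1,-3)
2. t=2/3 → B at (13/3,0); v=(-1,3)
3. t=3 → T at (4/3,9); v=(-1,-3)
4. t=4/3 → L at (0,5); v=(1,-3)
5. t=5/3 → B at (5/3,0); v=(1,3)

Final position: (5/3,0)
Wall sequence: RBTLB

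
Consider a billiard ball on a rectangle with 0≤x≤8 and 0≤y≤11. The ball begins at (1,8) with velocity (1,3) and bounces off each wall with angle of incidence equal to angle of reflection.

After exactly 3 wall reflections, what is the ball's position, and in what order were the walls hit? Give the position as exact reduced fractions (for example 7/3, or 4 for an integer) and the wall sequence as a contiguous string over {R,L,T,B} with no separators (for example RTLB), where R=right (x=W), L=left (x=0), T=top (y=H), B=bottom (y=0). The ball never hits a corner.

1. t=1 → T at (2,11); v=(1,-3)
2. t=11/3 → B at (17/3,0); v=(1,3)
3. t=7/3 → R at (8,7); v=(-1,3)

Final position: (8,7)
Wall sequence: TBR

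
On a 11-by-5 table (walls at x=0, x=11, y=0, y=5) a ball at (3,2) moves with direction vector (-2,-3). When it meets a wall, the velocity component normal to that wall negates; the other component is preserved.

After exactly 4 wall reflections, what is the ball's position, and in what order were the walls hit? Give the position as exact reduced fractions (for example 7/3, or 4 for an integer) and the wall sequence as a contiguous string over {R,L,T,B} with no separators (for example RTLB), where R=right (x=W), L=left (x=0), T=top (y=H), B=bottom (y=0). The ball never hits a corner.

Final position: (5,0)
Wall sequence: BLTB

1. t=2/3 → B at (5/3,0); v=(-2,3)
2. t=5/6 → L at (0,5/2); v=(2,3)
3. t=5/6 → T at (5/3,5); v=(2,-3)
4. t=5/3 → B at (5,0); v=(2,3)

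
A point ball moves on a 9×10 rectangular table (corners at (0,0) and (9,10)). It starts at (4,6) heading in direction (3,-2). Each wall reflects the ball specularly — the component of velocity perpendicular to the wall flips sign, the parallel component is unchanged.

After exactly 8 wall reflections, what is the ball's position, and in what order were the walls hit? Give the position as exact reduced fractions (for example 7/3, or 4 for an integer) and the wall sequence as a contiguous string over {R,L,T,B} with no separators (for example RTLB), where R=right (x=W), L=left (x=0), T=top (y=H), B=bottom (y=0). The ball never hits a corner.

Final position: (9,4/3)
Wall sequence: RBLRTLBR

1. t=5/3 → R at (9,8/3); v=(-3,-2)
2. t=4/3 → B at (5,0); v=(-3,2)
3. t=5/3 → L at (0,10/3); v=(3,2)
4. t=3 → R at (9,28/3); v=(-3,2)
5. t=1/3 → T at (8,10); v=(-3,-2)
6. t=8/3 → L at (0,14/3); v=(3,-2)
7. t=7/3 → B at (7,0); v=(3,2)
8. t=2/3 → R at (9,4/3); v=(-3,2)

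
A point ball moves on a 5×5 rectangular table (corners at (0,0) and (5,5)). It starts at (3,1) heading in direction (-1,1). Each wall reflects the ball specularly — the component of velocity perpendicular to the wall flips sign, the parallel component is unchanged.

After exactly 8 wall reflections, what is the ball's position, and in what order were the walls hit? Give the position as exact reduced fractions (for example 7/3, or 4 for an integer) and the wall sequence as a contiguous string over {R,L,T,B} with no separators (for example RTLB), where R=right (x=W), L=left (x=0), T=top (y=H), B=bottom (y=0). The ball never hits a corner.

Final position: (4,0)
Wall sequence: LTRBLTRB

1. t=3 → L at (0,4); v=(1,1)
2. t=1 → T at (1,5); v=(1,-1)
3. t=4 → R at (5,1); v=(-1,-1)
4. t=1 → B at (4,0); v=(-1,1)
5. t=4 → L at (0,4); v=(1,1)
6. t=1 → T at (1,5); v=(1,-1)
7. t=4 → R at (5,1); v=(-1,-1)
8. t=1 → B at (4,0); v=(-1,1)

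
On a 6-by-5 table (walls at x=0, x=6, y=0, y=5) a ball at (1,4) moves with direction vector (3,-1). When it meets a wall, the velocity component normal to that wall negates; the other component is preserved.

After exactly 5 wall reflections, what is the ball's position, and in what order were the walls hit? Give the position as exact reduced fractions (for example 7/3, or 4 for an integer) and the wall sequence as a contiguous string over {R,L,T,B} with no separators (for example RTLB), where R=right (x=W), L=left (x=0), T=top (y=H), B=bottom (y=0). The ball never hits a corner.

Final position: (0,11/3)
Wall sequence: RLBRL

1. t=5/3 → R at (6,7/3); v=(-3,-1)
2. t=2 → L at (0,1/3); v=(3,-1)
3. t=1/3 → B at (1,0); v=(3,1)
4. t=5/3 → R at (6,5/3); v=(-3,1)
5. t=2 → L at (0,11/3); v=(3,1)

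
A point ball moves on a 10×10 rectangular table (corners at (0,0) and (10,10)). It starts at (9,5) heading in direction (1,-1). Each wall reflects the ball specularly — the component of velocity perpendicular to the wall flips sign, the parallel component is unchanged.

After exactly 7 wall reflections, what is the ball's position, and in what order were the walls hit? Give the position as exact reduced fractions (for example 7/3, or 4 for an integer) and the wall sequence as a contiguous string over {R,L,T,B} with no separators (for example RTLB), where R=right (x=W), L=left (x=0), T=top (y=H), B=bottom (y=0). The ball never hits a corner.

1. t=1 → R at (10,4); v=(-1,-1)
2. t=4 → B at (6,0); v=(-1,1)
3. t=6 → L at (0,6); v=(1,1)
4. t=4 → T at (4,10); v=(1,-1)
5. t=6 → R at (10,4); v=(-1,-1)
6. t=4 → B at (6,0); v=(-1,1)
7. t=6 → L at (0,6); v=(1,1)

Final position: (0,6)
Wall sequence: RBLTRBL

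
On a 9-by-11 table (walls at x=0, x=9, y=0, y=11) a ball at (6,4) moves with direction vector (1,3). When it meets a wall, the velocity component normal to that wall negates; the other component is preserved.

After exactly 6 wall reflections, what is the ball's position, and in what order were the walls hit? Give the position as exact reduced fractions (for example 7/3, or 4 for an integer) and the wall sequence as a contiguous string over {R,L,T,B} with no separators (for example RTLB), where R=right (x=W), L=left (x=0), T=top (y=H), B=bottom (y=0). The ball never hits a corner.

1. t=7/3 → T at (25/3,11); v=(1,-3)
2. t=2/3 → R at (9,9); v=(-1,-3)
3. t=3 → B at (6,0); v=(-1,3)
4. t=11/3 → T at (7/3,11); v=(-1,-3)
5. t=7/3 → L at (0,4); v=(1,-3)
6. t=4/3 → B at (4/3,0); v=(1,3)

Final position: (4/3,0)
Wall sequence: TRBTLB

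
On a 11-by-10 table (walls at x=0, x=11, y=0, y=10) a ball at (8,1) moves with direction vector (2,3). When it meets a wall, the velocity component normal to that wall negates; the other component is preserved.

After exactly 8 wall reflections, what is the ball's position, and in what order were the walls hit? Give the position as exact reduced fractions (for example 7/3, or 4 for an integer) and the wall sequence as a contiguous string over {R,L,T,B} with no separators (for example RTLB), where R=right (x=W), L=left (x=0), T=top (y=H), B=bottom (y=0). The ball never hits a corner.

Final position: (10/3,10)
Wall sequence: RTBLTRBT

1. t=3/2 → R at (11,11/2); v=(-2,3)
2. t=3/2 → T at (8,10); v=(-2,-3)
3. t=10/3 → B at (4/3,0); v=(-2,3)
4. t=2/3 → L at (0,2); v=(2,3)
5. t=8/3 → T at (16/3,10); v=(2,-3)
6. t=17/6 → R at (11,3/2); v=(-2,-3)
7. t=1/2 → B at (10,0); v=(-2,3)
8. t=10/3 → T at (10/3,10); v=(-2,-3)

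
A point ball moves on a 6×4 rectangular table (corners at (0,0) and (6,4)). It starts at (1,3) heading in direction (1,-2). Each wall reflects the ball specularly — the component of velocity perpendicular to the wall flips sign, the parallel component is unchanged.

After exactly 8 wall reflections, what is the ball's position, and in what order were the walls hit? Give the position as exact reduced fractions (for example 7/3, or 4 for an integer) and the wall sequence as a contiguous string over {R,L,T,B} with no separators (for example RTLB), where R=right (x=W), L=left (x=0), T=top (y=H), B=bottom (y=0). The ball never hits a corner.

1. t=3/2 → B at (5/2,0); v=(1,2)
2. t=2 → T at (9/2,4); v=(1,-2)
3. t=3/2 → R at (6,1); v=(-1,-2)
4. t=1/2 → B at (11/2,0); v=(-1,2)
5. t=2 → T at (7/2,4); v=(-1,-2)
6. t=2 → B at (3/2,0); v=(-1,2)
7. t=3/2 → L at (0,3); v=(1,2)
8. t=1/2 → T at (1/2,4); v=(1,-2)

Final position: (1/2,4)
Wall sequence: BTRBTBLT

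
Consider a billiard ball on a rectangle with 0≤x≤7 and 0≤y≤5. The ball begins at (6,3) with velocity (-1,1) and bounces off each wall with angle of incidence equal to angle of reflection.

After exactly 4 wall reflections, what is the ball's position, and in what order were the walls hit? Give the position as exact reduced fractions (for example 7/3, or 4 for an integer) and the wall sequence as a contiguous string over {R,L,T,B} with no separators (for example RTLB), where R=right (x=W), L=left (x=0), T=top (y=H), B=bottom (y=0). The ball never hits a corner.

Final position: (6,5)
Wall sequence: TLBT

1. t=2 → T at (4,5); v=(-1,-1)
2. t=4 → L at (0,1); v=(1,-1)
3. t=1 → B at (1,0); v=(1,1)
4. t=5 → T at (6,5); v=(1,-1)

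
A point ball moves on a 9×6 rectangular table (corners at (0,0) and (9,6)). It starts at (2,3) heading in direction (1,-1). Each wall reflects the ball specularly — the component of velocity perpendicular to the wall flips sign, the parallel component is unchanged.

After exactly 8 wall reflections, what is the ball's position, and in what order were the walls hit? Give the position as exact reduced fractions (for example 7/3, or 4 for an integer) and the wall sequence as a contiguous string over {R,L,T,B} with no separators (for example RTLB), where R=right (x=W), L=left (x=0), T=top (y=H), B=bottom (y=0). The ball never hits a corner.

Final position: (7,0)
Wall sequence: BRTBLTRB

1. t=3 → B at (5,0); v=(1,1)
2. t=4 → R at (9,4); v=(-1,1)
3. t=2 → T at (7,6); v=(-1,-1)
4. t=6 → B at (1,0); v=(-1,1)
5. t=1 → L at (0,1); v=(1,1)
6. t=5 → T at (5,6); v=(1,-1)
7. t=4 → R at (9,2); v=(-1,-1)
8. t=2 → B at (7,0); v=(-1,1)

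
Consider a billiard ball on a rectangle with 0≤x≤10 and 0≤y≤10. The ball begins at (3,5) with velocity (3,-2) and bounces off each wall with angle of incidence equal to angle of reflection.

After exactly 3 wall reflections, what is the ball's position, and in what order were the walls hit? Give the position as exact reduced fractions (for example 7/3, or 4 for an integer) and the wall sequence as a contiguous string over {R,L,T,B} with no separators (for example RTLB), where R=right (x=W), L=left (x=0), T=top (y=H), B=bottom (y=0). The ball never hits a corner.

1. t=7/3 → R at (10,1/3); v=(-3,-2)
2. t=1/6 → B at (19/2,0); v=(-3,2)
3. t=19/6 → L at (0,19/3); v=(3,2)

Final position: (0,19/3)
Wall sequence: RBL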